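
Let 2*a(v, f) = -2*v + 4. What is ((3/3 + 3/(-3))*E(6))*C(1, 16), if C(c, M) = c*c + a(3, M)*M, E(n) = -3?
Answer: 0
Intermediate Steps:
a(v, f) = 2 - v (a(v, f) = (-2*v + 4)/2 = (4 - 2*v)/2 = 2 - v)
C(c, M) = c² - M (C(c, M) = c*c + (2 - 1*3)*M = c² + (2 - 3)*M = c² - M)
((3/3 + 3/(-3))*E(6))*C(1, 16) = ((3/3 + 3/(-3))*(-3))*(1² - 1*16) = ((3*(⅓) + 3*(-⅓))*(-3))*(1 - 16) = ((1 - 1)*(-3))*(-15) = (0*(-3))*(-15) = 0*(-15) = 0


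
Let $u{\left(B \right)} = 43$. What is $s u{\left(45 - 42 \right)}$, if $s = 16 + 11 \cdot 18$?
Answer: $9202$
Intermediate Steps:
$s = 214$ ($s = 16 + 198 = 214$)
$s u{\left(45 - 42 \right)} = 214 \cdot 43 = 9202$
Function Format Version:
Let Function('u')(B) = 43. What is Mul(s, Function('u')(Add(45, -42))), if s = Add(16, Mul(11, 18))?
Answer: 9202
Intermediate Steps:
s = 214 (s = Add(16, 198) = 214)
Mul(s, Function('u')(Add(45, -42))) = Mul(214, 43) = 9202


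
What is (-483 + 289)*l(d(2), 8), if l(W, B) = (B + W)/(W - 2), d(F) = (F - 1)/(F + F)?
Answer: 6402/7 ≈ 914.57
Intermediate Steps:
d(F) = (-1 + F)/(2*F) (d(F) = (-1 + F)/((2*F)) = (-1 + F)*(1/(2*F)) = (-1 + F)/(2*F))
l(W, B) = (B + W)/(-2 + W)
(-483 + 289)*l(d(2), 8) = (-483 + 289)*((8 + (1/2)*(-1 + 2)/2)/(-2 + (1/2)*(-1 + 2)/2)) = -194*(8 + (1/2)*(1/2)*1)/(-2 + (1/2)*(1/2)*1) = -194*(8 + 1/4)/(-2 + 1/4) = -194*33/((-7/4)*4) = -(-776)*33/(7*4) = -194*(-33/7) = 6402/7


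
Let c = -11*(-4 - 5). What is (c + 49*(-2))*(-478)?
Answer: -478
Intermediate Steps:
c = 99 (c = -11*(-9) = 99)
(c + 49*(-2))*(-478) = (99 + 49*(-2))*(-478) = (99 - 98)*(-478) = 1*(-478) = -478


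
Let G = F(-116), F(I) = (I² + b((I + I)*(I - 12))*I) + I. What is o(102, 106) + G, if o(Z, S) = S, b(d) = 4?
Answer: 12982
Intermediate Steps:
F(I) = I² + 5*I (F(I) = (I² + 4*I) + I = I² + 5*I)
G = 12876 (G = -116*(5 - 116) = -116*(-111) = 12876)
o(102, 106) + G = 106 + 12876 = 12982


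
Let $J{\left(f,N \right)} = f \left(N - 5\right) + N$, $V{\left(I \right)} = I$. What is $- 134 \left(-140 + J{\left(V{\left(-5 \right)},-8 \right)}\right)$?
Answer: $11122$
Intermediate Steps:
$J{\left(f,N \right)} = N + f \left(-5 + N\right)$ ($J{\left(f,N \right)} = f \left(N - 5\right) + N = f \left(-5 + N\right) + N = N + f \left(-5 + N\right)$)
$- 134 \left(-140 + J{\left(V{\left(-5 \right)},-8 \right)}\right) = - 134 \left(-140 - -57\right) = - 134 \left(-140 + \left(-8 + 25 + 40\right)\right) = - 134 \left(-140 + 57\right) = \left(-134\right) \left(-83\right) = 11122$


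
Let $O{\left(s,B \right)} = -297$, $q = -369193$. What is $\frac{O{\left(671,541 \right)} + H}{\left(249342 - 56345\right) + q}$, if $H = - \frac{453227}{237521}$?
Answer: $\frac{17749241}{10462562529} \approx 0.0016965$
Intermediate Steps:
$H = - \frac{453227}{237521}$ ($H = \left(-453227\right) \frac{1}{237521} = - \frac{453227}{237521} \approx -1.9082$)
$\frac{O{\left(671,541 \right)} + H}{\left(249342 - 56345\right) + q} = \frac{-297 - \frac{453227}{237521}}{\left(249342 - 56345\right) - 369193} = - \frac{70996964}{237521 \left(192997 - 369193\right)} = - \frac{70996964}{237521 \left(-176196\right)} = \left(- \frac{70996964}{237521}\right) \left(- \frac{1}{176196}\right) = \frac{17749241}{10462562529}$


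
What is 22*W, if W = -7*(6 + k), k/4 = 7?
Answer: -5236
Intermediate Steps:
k = 28 (k = 4*7 = 28)
W = -238 (W = -7*(6 + 28) = -7*34 = -238)
22*W = 22*(-238) = -5236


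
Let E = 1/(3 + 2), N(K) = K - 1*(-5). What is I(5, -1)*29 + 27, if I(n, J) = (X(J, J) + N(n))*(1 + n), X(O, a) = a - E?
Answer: 7791/5 ≈ 1558.2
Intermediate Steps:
N(K) = 5 + K (N(K) = K + 5 = 5 + K)
E = ⅕ (E = 1/5 = ⅕ ≈ 0.20000)
X(O, a) = -⅕ + a (X(O, a) = a - 1*⅕ = a - ⅕ = -⅕ + a)
I(n, J) = (1 + n)*(24/5 + J + n) (I(n, J) = ((-⅕ + J) + (5 + n))*(1 + n) = (24/5 + J + n)*(1 + n) = (1 + n)*(24/5 + J + n))
I(5, -1)*29 + 27 = (24/5 - 1 + 5² + (29/5)*5 - 1*5)*29 + 27 = (24/5 - 1 + 25 + 29 - 5)*29 + 27 = (264/5)*29 + 27 = 7656/5 + 27 = 7791/5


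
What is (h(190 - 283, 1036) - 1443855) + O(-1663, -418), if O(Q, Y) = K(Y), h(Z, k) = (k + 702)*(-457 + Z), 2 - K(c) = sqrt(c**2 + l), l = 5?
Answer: -2399753 - sqrt(174729) ≈ -2.4002e+6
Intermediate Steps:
K(c) = 2 - sqrt(5 + c**2) (K(c) = 2 - sqrt(c**2 + 5) = 2 - sqrt(5 + c**2))
h(Z, k) = (-457 + Z)*(702 + k) (h(Z, k) = (702 + k)*(-457 + Z) = (-457 + Z)*(702 + k))
O(Q, Y) = 2 - sqrt(5 + Y**2)
(h(190 - 283, 1036) - 1443855) + O(-1663, -418) = ((-320814 - 457*1036 + 702*(190 - 283) + (190 - 283)*1036) - 1443855) + (2 - sqrt(5 + (-418)**2)) = ((-320814 - 473452 + 702*(-93) - 93*1036) - 1443855) + (2 - sqrt(5 + 174724)) = ((-320814 - 473452 - 65286 - 96348) - 1443855) + (2 - sqrt(174729)) = (-955900 - 1443855) + (2 - sqrt(174729)) = -2399755 + (2 - sqrt(174729)) = -2399753 - sqrt(174729)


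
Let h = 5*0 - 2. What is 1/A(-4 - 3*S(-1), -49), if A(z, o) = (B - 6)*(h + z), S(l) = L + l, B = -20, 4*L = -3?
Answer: 2/39 ≈ 0.051282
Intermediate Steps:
L = -¾ (L = (¼)*(-3) = -¾ ≈ -0.75000)
h = -2 (h = 0 - 2 = -2)
S(l) = -¾ + l
A(z, o) = 52 - 26*z (A(z, o) = (-20 - 6)*(-2 + z) = -26*(-2 + z) = 52 - 26*z)
1/A(-4 - 3*S(-1), -49) = 1/(52 - 26*(-4 - 3*(-¾ - 1))) = 1/(52 - 26*(-4 - 3*(-7/4))) = 1/(52 - 26*(-4 + 21/4)) = 1/(52 - 26*5/4) = 1/(52 - 65/2) = 1/(39/2) = 2/39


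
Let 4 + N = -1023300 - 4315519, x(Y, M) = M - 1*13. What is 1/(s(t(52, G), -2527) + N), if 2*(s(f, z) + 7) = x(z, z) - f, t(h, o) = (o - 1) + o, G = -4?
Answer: -2/10680191 ≈ -1.8726e-7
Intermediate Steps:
x(Y, M) = -13 + M (x(Y, M) = M - 13 = -13 + M)
t(h, o) = -1 + 2*o (t(h, o) = (-1 + o) + o = -1 + 2*o)
s(f, z) = -27/2 + z/2 - f/2 (s(f, z) = -7 + ((-13 + z) - f)/2 = -7 + (-13 + z - f)/2 = -7 + (-13/2 + z/2 - f/2) = -27/2 + z/2 - f/2)
N = -5338823 (N = -4 + (-1023300 - 4315519) = -4 - 5338819 = -5338823)
1/(s(t(52, G), -2527) + N) = 1/((-27/2 + (½)*(-2527) - (-1 + 2*(-4))/2) - 5338823) = 1/((-27/2 - 2527/2 - (-1 - 8)/2) - 5338823) = 1/((-27/2 - 2527/2 - ½*(-9)) - 5338823) = 1/((-27/2 - 2527/2 + 9/2) - 5338823) = 1/(-2545/2 - 5338823) = 1/(-10680191/2) = -2/10680191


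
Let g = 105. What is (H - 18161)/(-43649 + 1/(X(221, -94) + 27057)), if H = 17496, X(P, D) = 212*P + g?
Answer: 9843862/646127417 ≈ 0.015235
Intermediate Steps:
X(P, D) = 105 + 212*P (X(P, D) = 212*P + 105 = 105 + 212*P)
(H - 18161)/(-43649 + 1/(X(221, -94) + 27057)) = (17496 - 18161)/(-43649 + 1/((105 + 212*221) + 27057)) = -665/(-43649 + 1/((105 + 46852) + 27057)) = -665/(-43649 + 1/(46957 + 27057)) = -665/(-43649 + 1/74014) = -665/(-3230637085/74014) = -665*(-74014/3230637085) = 9843862/646127417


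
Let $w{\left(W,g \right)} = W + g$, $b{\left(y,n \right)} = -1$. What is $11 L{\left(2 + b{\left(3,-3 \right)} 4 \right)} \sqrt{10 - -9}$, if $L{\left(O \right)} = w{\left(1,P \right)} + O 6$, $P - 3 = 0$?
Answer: $- 88 \sqrt{19} \approx -383.58$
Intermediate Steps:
$P = 3$ ($P = 3 + 0 = 3$)
$L{\left(O \right)} = 4 + 6 O$ ($L{\left(O \right)} = \left(1 + 3\right) + O 6 = 4 + 6 O$)
$11 L{\left(2 + b{\left(3,-3 \right)} 4 \right)} \sqrt{10 - -9} = 11 \left(4 + 6 \left(2 - 4\right)\right) \sqrt{10 - -9} = 11 \left(4 + 6 \left(2 - 4\right)\right) \sqrt{10 + 9} = 11 \left(4 + 6 \left(-2\right)\right) \sqrt{19} = 11 \left(4 - 12\right) \sqrt{19} = 11 \left(-8\right) \sqrt{19} = - 88 \sqrt{19}$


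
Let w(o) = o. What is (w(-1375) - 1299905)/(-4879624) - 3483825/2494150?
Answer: -68770842849/60852570998 ≈ -1.1301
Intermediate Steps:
(w(-1375) - 1299905)/(-4879624) - 3483825/2494150 = (-1375 - 1299905)/(-4879624) - 3483825/2494150 = -1301280*(-1/4879624) - 3483825*1/2494150 = 162660/609953 - 139353/99766 = -68770842849/60852570998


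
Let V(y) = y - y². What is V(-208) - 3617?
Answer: -47089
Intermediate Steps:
V(-208) - 3617 = -208*(1 - 1*(-208)) - 3617 = -208*(1 + 208) - 3617 = -208*209 - 3617 = -43472 - 3617 = -47089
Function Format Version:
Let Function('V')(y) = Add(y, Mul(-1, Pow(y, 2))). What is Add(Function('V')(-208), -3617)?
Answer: -47089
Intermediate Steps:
Add(Function('V')(-208), -3617) = Add(Mul(-208, Add(1, Mul(-1, -208))), -3617) = Add(Mul(-208, Add(1, 208)), -3617) = Add(Mul(-208, 209), -3617) = Add(-43472, -3617) = -47089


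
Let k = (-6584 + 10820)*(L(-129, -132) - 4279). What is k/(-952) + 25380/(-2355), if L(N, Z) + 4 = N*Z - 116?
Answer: -2100138123/37366 ≈ -56205.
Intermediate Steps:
L(N, Z) = -120 + N*Z (L(N, Z) = -4 + (N*Z - 116) = -4 + (-116 + N*Z) = -120 + N*Z)
k = 53496444 (k = (-6584 + 10820)*((-120 - 129*(-132)) - 4279) = 4236*((-120 + 17028) - 4279) = 4236*(16908 - 4279) = 4236*12629 = 53496444)
k/(-952) + 25380/(-2355) = 53496444/(-952) + 25380/(-2355) = 53496444*(-1/952) + 25380*(-1/2355) = -13374111/238 - 1692/157 = -2100138123/37366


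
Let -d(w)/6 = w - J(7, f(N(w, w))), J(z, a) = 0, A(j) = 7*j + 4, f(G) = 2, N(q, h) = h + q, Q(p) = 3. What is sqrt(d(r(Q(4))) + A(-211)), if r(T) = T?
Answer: I*sqrt(1491) ≈ 38.613*I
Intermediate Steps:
A(j) = 4 + 7*j
d(w) = -6*w (d(w) = -6*(w - 1*0) = -6*(w + 0) = -6*w)
sqrt(d(r(Q(4))) + A(-211)) = sqrt(-6*3 + (4 + 7*(-211))) = sqrt(-18 + (4 - 1477)) = sqrt(-18 - 1473) = sqrt(-1491) = I*sqrt(1491)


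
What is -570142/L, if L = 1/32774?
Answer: -18685833908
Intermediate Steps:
L = 1/32774 ≈ 3.0512e-5
-570142/L = -570142/1/32774 = -570142*32774 = -18685833908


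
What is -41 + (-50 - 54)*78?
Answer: -8153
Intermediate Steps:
-41 + (-50 - 54)*78 = -41 - 104*78 = -41 - 8112 = -8153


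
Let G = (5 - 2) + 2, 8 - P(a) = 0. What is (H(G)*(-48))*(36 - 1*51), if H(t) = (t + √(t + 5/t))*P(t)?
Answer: 28800 + 5760*√6 ≈ 42909.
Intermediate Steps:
P(a) = 8 (P(a) = 8 - 1*0 = 8 + 0 = 8)
G = 5 (G = 3 + 2 = 5)
H(t) = 8*t + 8*√(t + 5/t) (H(t) = (t + √(t + 5/t))*8 = 8*t + 8*√(t + 5/t))
(H(G)*(-48))*(36 - 1*51) = ((8*5 + 8*√((5 + 5²)/5))*(-48))*(36 - 1*51) = ((40 + 8*√((5 + 25)/5))*(-48))*(36 - 51) = ((40 + 8*√((⅕)*30))*(-48))*(-15) = ((40 + 8*√6)*(-48))*(-15) = (-1920 - 384*√6)*(-15) = 28800 + 5760*√6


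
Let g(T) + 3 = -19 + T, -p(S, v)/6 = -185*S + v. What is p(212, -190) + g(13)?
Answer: 236451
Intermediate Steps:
p(S, v) = -6*v + 1110*S (p(S, v) = -6*(-185*S + v) = -6*(v - 185*S) = -6*v + 1110*S)
g(T) = -22 + T (g(T) = -3 + (-19 + T) = -22 + T)
p(212, -190) + g(13) = (-6*(-190) + 1110*212) + (-22 + 13) = (1140 + 235320) - 9 = 236460 - 9 = 236451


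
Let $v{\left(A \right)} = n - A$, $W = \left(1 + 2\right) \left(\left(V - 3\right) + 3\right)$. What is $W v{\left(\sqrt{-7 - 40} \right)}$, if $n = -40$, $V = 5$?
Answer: $-600 - 15 i \sqrt{47} \approx -600.0 - 102.83 i$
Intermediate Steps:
$W = 15$ ($W = \left(1 + 2\right) \left(\left(5 - 3\right) + 3\right) = 3 \left(2 + 3\right) = 3 \cdot 5 = 15$)
$v{\left(A \right)} = -40 - A$
$W v{\left(\sqrt{-7 - 40} \right)} = 15 \left(-40 - \sqrt{-7 - 40}\right) = 15 \left(-40 - \sqrt{-47}\right) = 15 \left(-40 - i \sqrt{47}\right) = -600 - 15 i \sqrt{47}$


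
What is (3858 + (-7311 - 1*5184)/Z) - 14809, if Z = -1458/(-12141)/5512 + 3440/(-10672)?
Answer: 22232183416477/799282433 ≈ 27815.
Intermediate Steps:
Z = -799282433/2479801948 (Z = -1458*(-1/12141)*(1/5512) + 3440*(-1/10672) = (162/1349)*(1/5512) - 215/667 = 81/3717844 - 215/667 = -799282433/2479801948 ≈ -0.32232)
(3858 + (-7311 - 1*5184)/Z) - 14809 = (3858 + (-7311 - 1*5184)/(-799282433/2479801948)) - 14809 = (3858 + (-7311 - 5184)*(-2479801948/799282433)) - 14809 = (3858 - 12495*(-2479801948/799282433)) - 14809 = (3858 + 30985125340260/799282433) - 14809 = 34068756966774/799282433 - 14809 = 22232183416477/799282433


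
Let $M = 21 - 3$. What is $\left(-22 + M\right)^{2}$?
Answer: $16$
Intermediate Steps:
$M = 18$
$\left(-22 + M\right)^{2} = \left(-22 + 18\right)^{2} = \left(-4\right)^{2} = 16$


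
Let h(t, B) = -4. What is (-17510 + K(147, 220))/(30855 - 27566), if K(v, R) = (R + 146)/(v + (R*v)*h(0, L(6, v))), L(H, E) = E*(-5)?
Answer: -68561212/12878229 ≈ -5.3238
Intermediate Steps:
L(H, E) = -5*E
K(v, R) = (146 + R)/(v - 4*R*v) (K(v, R) = (R + 146)/(v + (R*v)*(-4)) = (146 + R)/(v - 4*R*v))
(-17510 + K(147, 220))/(30855 - 27566) = (-17510 + (146 + 220)/(147*(1 - 4*220)))/(30855 - 27566) = (-17510 + (1/147)*366/(1 - 880))/3289 = (-17510 + (1/147)*366/(-879))*(1/3289) = (-17510 + (1/147)*(-1/879)*366)*(1/3289) = (-17510 - 122/43071)*(1/3289) = -754173332/43071*1/3289 = -68561212/12878229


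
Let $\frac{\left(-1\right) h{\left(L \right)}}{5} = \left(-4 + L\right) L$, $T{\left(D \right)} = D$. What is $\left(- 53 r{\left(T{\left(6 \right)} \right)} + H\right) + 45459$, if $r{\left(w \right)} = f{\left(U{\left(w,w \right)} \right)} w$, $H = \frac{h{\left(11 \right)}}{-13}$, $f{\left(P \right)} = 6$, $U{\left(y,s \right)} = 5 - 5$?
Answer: $\frac{566548}{13} \approx 43581.0$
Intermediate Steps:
$U{\left(y,s \right)} = 0$ ($U{\left(y,s \right)} = 5 - 5 = 0$)
$h{\left(L \right)} = - 5 L \left(-4 + L\right)$ ($h{\left(L \right)} = - 5 \left(-4 + L\right) L = - 5 L \left(-4 + L\right)$)
$H = \frac{385}{13}$ ($H = \frac{5 \cdot 11 \left(4 - 11\right)}{-13} = 5 \cdot 11 \left(4 - 11\right) \left(- \frac{1}{13}\right) = 5 \cdot 11 \left(-7\right) \left(- \frac{1}{13}\right) = \left(-385\right) \left(- \frac{1}{13}\right) = \frac{385}{13} \approx 29.615$)
$r{\left(w \right)} = 6 w$
$\left(- 53 r{\left(T{\left(6 \right)} \right)} + H\right) + 45459 = \left(- 53 \cdot 6 \cdot 6 + \frac{385}{13}\right) + 45459 = \left(\left(-53\right) 36 + \frac{385}{13}\right) + 45459 = \left(-1908 + \frac{385}{13}\right) + 45459 = - \frac{24419}{13} + 45459 = \frac{566548}{13}$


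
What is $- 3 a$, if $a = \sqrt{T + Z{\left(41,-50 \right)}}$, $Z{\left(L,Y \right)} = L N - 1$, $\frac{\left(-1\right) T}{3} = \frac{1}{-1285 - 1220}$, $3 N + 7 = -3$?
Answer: $- \frac{2 i \sqrt{215963565}}{835} \approx - 35.199 i$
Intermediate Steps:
$N = - \frac{10}{3}$ ($N = - \frac{7}{3} + \frac{1}{3} \left(-3\right) = - \frac{7}{3} - 1 = - \frac{10}{3} \approx -3.3333$)
$T = \frac{1}{835}$ ($T = - \frac{3}{-1285 - 1220} = - \frac{3}{-2505} = \left(-3\right) \left(- \frac{1}{2505}\right) = \frac{1}{835} \approx 0.0011976$)
$Z{\left(L,Y \right)} = -1 - \frac{10 L}{3}$ ($Z{\left(L,Y \right)} = L \left(- \frac{10}{3}\right) - 1 = - \frac{10 L}{3} - 1 = -1 - \frac{10 L}{3}$)
$a = \frac{2 i \sqrt{215963565}}{2505}$ ($a = \sqrt{\frac{1}{835} - \frac{413}{3}} = \sqrt{- \frac{344852}{2505}} = \frac{2 i \sqrt{215963565}}{2505} \approx 11.733 i$)
$- 3 a = - 3 \frac{2 i \sqrt{215963565}}{2505} = - \frac{2 i \sqrt{215963565}}{835}$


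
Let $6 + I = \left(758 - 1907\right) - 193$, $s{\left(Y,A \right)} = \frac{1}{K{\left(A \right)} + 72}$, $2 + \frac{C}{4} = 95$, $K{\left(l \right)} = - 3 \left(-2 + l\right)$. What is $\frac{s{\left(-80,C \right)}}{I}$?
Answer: $\frac{1}{1399224} \approx 7.1468 \cdot 10^{-7}$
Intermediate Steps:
$K{\left(l \right)} = 6 - 3 l$
$C = 372$ ($C = -8 + 4 \cdot 95 = -8 + 380 = 372$)
$s{\left(Y,A \right)} = \frac{1}{78 - 3 A}$ ($s{\left(Y,A \right)} = \frac{1}{\left(6 - 3 A\right) + 72} = \frac{1}{78 - 3 A}$)
$I = -1348$ ($I = -6 + \left(\left(758 - 1907\right) - 193\right) = -6 - 1342 = -1348$)
$\frac{s{\left(-80,C \right)}}{I} = \frac{\left(-1\right) \frac{1}{-78 + 3 \cdot 372}}{-1348} = - \frac{1}{-78 + 1116} \left(- \frac{1}{1348}\right) = - \frac{1}{1038} \left(- \frac{1}{1348}\right) = \left(-1\right) \frac{1}{1038} \left(- \frac{1}{1348}\right) = \left(- \frac{1}{1038}\right) \left(- \frac{1}{1348}\right) = \frac{1}{1399224}$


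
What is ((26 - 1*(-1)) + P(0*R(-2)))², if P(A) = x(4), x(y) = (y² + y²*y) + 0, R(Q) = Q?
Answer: 11449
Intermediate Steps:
x(y) = y² + y³ (x(y) = (y² + y³) + 0 = y² + y³)
P(A) = 80 (P(A) = 4²*(1 + 4) = 16*5 = 80)
((26 - 1*(-1)) + P(0*R(-2)))² = ((26 - 1*(-1)) + 80)² = ((26 + 1) + 80)² = (27 + 80)² = 107² = 11449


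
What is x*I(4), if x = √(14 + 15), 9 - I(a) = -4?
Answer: 13*√29 ≈ 70.007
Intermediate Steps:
I(a) = 13 (I(a) = 9 - 1*(-4) = 9 + 4 = 13)
x = √29 ≈ 5.3852
x*I(4) = √29*13 = 13*√29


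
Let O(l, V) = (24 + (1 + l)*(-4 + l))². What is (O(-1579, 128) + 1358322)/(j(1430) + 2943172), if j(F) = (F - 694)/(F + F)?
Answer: 96991232324415/45747134 ≈ 2.1202e+6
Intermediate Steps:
j(F) = (-694 + F)/(2*F) (j(F) = (-694 + F)/((2*F)) = (-694 + F)*(1/(2*F)) = (-694 + F)/(2*F))
(O(-1579, 128) + 1358322)/(j(1430) + 2943172) = ((20 + (-1579)² - 3*(-1579))² + 1358322)/((½)*(-694 + 1430)/1430 + 2943172) = ((20 + 2493241 + 4737)² + 1358322)/((½)*(1/1430)*736 + 2943172) = (2497998² + 1358322)/(184/715 + 2943172) = (6239994008004 + 1358322)/(2104368164/715) = 6239995366326*(715/2104368164) = 96991232324415/45747134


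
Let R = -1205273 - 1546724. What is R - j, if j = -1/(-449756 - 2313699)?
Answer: -7605019869636/2763455 ≈ -2.7520e+6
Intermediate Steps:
R = -2751997
j = 1/2763455 (j = -1/(-2763455) = -1*(-1/2763455) = 1/2763455 ≈ 3.6187e-7)
R - j = -2751997 - 1*1/2763455 = -2751997 - 1/2763455 = -7605019869636/2763455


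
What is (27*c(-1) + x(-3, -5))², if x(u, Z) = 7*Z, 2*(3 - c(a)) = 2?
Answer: 361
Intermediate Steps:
c(a) = 2 (c(a) = 3 - ½*2 = 3 - 1 = 2)
(27*c(-1) + x(-3, -5))² = (27*2 + 7*(-5))² = (54 - 35)² = 19² = 361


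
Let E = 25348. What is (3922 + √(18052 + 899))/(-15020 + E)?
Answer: 1961/5164 + √18951/10328 ≈ 0.39307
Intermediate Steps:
(3922 + √(18052 + 899))/(-15020 + E) = (3922 + √(18052 + 899))/(-15020 + 25348) = (3922 + √18951)/10328 = (3922 + √18951)*(1/10328) = 1961/5164 + √18951/10328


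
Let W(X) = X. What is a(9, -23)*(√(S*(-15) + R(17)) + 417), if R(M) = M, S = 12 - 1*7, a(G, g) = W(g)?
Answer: -9591 - 23*I*√58 ≈ -9591.0 - 175.16*I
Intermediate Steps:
a(G, g) = g
S = 5 (S = 12 - 7 = 5)
a(9, -23)*(√(S*(-15) + R(17)) + 417) = -23*(√(5*(-15) + 17) + 417) = -23*(√(-75 + 17) + 417) = -23*(√(-58) + 417) = -23*(I*√58 + 417) = -23*(417 + I*√58) = -9591 - 23*I*√58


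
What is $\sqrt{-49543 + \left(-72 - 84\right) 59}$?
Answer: $i \sqrt{58747} \approx 242.38 i$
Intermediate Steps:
$\sqrt{-49543 + \left(-72 - 84\right) 59} = \sqrt{-49543 - 9204} = \sqrt{-58747} = i \sqrt{58747}$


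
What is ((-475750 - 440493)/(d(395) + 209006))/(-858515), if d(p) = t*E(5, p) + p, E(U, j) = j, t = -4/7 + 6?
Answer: 916243/181614800965 ≈ 5.0450e-6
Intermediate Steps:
t = 38/7 (t = -4*1/7 + 6 = -4/7 + 6 = 38/7 ≈ 5.4286)
d(p) = 45*p/7 (d(p) = 38*p/7 + p = 45*p/7)
((-475750 - 440493)/(d(395) + 209006))/(-858515) = ((-475750 - 440493)/((45/7)*395 + 209006))/(-858515) = -916243/(17775/7 + 209006)*(-1/858515) = -916243/1480817/7*(-1/858515) = -916243*7/1480817*(-1/858515) = -6413701/1480817*(-1/858515) = 916243/181614800965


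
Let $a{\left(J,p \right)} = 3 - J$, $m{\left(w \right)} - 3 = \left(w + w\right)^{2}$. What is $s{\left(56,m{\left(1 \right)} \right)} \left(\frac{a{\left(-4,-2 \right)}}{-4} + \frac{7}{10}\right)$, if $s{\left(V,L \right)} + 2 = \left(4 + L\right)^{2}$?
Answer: $- \frac{2499}{20} \approx -124.95$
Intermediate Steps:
$m{\left(w \right)} = 3 + 4 w^{2}$ ($m{\left(w \right)} = 3 + \left(w + w\right)^{2} = 3 + \left(2 w\right)^{2} = 3 + 4 w^{2}$)
$s{\left(V,L \right)} = -2 + \left(4 + L\right)^{2}$
$s{\left(56,m{\left(1 \right)} \right)} \left(\frac{a{\left(-4,-2 \right)}}{-4} + \frac{7}{10}\right) = \left(-2 + \left(4 + \left(3 + 4 \cdot 1^{2}\right)\right)^{2}\right) \left(\frac{3 - -4}{-4} + \frac{7}{10}\right) = \left(-2 + \left(4 + \left(3 + 4 \cdot 1\right)\right)^{2}\right) \left(\left(3 + 4\right) \left(- \frac{1}{4}\right) + 7 \cdot \frac{1}{10}\right) = \left(-2 + \left(4 + \left(3 + 4\right)\right)^{2}\right) \left(7 \left(- \frac{1}{4}\right) + \frac{7}{10}\right) = \left(-2 + \left(4 + 7\right)^{2}\right) \left(- \frac{7}{4} + \frac{7}{10}\right) = \left(-2 + 11^{2}\right) \left(- \frac{21}{20}\right) = \left(-2 + 121\right) \left(- \frac{21}{20}\right) = 119 \left(- \frac{21}{20}\right) = - \frac{2499}{20}$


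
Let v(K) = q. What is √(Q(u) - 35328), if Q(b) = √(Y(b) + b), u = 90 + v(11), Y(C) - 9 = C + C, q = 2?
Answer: √(-35328 + √285) ≈ 187.91*I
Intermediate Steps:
v(K) = 2
Y(C) = 9 + 2*C (Y(C) = 9 + (C + C) = 9 + 2*C)
u = 92 (u = 90 + 2 = 92)
Q(b) = √(9 + 3*b) (Q(b) = √((9 + 2*b) + b) = √(9 + 3*b))
√(Q(u) - 35328) = √(√(9 + 3*92) - 35328) = √(√(9 + 276) - 35328) = √(√285 - 35328) = √(-35328 + √285)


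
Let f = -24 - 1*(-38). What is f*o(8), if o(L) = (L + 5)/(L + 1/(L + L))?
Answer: 2912/129 ≈ 22.574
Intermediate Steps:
o(L) = (5 + L)/(L + 1/(2*L))
f = 14 (f = -24 + 38 = 14)
f*o(8) = 14*(2*8*(5 + 8)/(1 + 2*8²)) = 14*(2*8*13/(1 + 2*64)) = 14*(2*8*13/(1 + 128)) = 14*(2*8*13/129) = 14*(2*8*(1/129)*13) = 14*(208/129) = 2912/129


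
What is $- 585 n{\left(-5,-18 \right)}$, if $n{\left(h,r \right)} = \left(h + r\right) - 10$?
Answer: $19305$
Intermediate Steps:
$n{\left(h,r \right)} = -10 + h + r$
$- 585 n{\left(-5,-18 \right)} = - 585 \left(-10 - 5 - 18\right) = \left(-585\right) \left(-33\right) = 19305$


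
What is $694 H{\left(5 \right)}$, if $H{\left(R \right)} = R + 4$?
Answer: $6246$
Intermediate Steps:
$H{\left(R \right)} = 4 + R$
$694 H{\left(5 \right)} = 694 \left(4 + 5\right) = 694 \cdot 9 = 6246$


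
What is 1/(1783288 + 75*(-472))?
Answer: 1/1747888 ≈ 5.7212e-7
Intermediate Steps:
1/(1783288 + 75*(-472)) = 1/(1783288 - 35400) = 1/1747888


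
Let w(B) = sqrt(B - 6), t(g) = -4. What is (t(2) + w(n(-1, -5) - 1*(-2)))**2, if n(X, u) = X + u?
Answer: (4 - I*sqrt(10))**2 ≈ 6.0 - 25.298*I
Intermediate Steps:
w(B) = sqrt(-6 + B)
(t(2) + w(n(-1, -5) - 1*(-2)))**2 = (-4 + sqrt(-6 + ((-1 - 5) - 1*(-2))))**2 = (-4 + sqrt(-6 + (-6 + 2)))**2 = (-4 + sqrt(-6 - 4))**2 = (-4 + sqrt(-10))**2 = (-4 + I*sqrt(10))**2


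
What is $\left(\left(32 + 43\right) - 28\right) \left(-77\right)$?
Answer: $-3619$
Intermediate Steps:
$\left(\left(32 + 43\right) - 28\right) \left(-77\right) = \left(75 - 28\right) \left(-77\right) = 47 \left(-77\right) = -3619$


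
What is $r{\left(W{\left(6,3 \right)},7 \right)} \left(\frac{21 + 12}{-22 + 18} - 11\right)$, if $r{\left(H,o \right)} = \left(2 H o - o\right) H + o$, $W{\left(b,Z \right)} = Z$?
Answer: $-2156$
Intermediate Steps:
$r{\left(H,o \right)} = o + H \left(- o + 2 H o\right)$ ($r{\left(H,o \right)} = \left(2 H o - o\right) H + o = \left(- o + 2 H o\right) H + o = H \left(- o + 2 H o\right) + o = o + H \left(- o + 2 H o\right)$)
$r{\left(W{\left(6,3 \right)},7 \right)} \left(\frac{21 + 12}{-22 + 18} - 11\right) = 7 \left(1 - 3 + 2 \cdot 3^{2}\right) \left(\frac{21 + 12}{-22 + 18} - 11\right) = 7 \left(1 - 3 + 2 \cdot 9\right) \left(\frac{33}{-4} - 11\right) = 7 \left(1 - 3 + 18\right) \left(33 \left(- \frac{1}{4}\right) - 11\right) = 7 \cdot 16 \left(- \frac{33}{4} - 11\right) = 112 \left(- \frac{77}{4}\right) = -2156$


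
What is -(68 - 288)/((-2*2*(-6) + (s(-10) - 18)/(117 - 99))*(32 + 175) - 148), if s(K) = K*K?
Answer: 220/5763 ≈ 0.038175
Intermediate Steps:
s(K) = K²
-(68 - 288)/((-2*2*(-6) + (s(-10) - 18)/(117 - 99))*(32 + 175) - 148) = -(68 - 288)/((-2*2*(-6) + ((-10)² - 18)/(117 - 99))*(32 + 175) - 148) = -(-220)/((-4*(-6) + (100 - 18)/18)*207 - 148) = -(-220)/((24 + 82*(1/18))*207 - 148) = -(-220)/((24 + 41/9)*207 - 148) = -(-220)/((257/9)*207 - 148) = -(-220)/(5911 - 148) = -(-220)/5763 = -1*(-220/5763) = 220/5763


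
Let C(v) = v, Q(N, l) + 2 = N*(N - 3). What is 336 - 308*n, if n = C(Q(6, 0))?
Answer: -4592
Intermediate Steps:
Q(N, l) = -2 + N*(-3 + N) (Q(N, l) = -2 + N*(N - 3) = -2 + N*(-3 + N))
n = 16 (n = -2 + 6² - 3*6 = -2 + 36 - 18 = 16)
336 - 308*n = 336 - 308*16 = 336 - 4928 = -4592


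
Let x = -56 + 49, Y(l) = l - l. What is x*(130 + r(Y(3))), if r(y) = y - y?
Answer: -910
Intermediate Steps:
Y(l) = 0
r(y) = 0
x = -7
x*(130 + r(Y(3))) = -7*(130 + 0) = -7*130 = -910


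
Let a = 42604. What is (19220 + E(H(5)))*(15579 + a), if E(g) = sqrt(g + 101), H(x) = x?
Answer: 1118277260 + 58183*sqrt(106) ≈ 1.1189e+9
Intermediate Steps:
E(g) = sqrt(101 + g)
(19220 + E(H(5)))*(15579 + a) = (19220 + sqrt(101 + 5))*(15579 + 42604) = (19220 + sqrt(106))*58183 = 1118277260 + 58183*sqrt(106)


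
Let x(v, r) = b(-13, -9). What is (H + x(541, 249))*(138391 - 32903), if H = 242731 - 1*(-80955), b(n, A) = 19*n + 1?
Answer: 34119038720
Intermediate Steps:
b(n, A) = 1 + 19*n
x(v, r) = -246 (x(v, r) = 1 + 19*(-13) = 1 - 247 = -246)
H = 323686 (H = 242731 + 80955 = 323686)
(H + x(541, 249))*(138391 - 32903) = (323686 - 246)*(138391 - 32903) = 323440*105488 = 34119038720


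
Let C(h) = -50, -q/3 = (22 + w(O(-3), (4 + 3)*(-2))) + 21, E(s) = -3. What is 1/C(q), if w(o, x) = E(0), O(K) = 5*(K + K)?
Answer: -1/50 ≈ -0.020000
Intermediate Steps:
O(K) = 10*K (O(K) = 5*(2*K) = 10*K)
w(o, x) = -3
q = -120 (q = -3*((22 - 3) + 21) = -3*(19 + 21) = -3*40 = -120)
1/C(q) = 1/(-50) = -1/50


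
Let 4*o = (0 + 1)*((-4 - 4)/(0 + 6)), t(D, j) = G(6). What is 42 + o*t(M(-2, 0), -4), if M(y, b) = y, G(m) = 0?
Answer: 42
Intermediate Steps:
t(D, j) = 0
o = -⅓ (o = ((0 + 1)*((-4 - 4)/(0 + 6)))/4 = (1*(-8/6))/4 = (1*(-8*⅙))/4 = (1*(-4/3))/4 = (¼)*(-4/3) = -⅓ ≈ -0.33333)
42 + o*t(M(-2, 0), -4) = 42 - ⅓*0 = 42 + 0 = 42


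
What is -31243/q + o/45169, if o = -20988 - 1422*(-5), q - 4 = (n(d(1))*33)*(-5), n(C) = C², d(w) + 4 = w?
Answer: 1390661749/66895289 ≈ 20.789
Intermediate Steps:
d(w) = -4 + w
q = -1481 (q = 4 + ((-4 + 1)²*33)*(-5) = 4 + ((-3)²*33)*(-5) = 4 + (9*33)*(-5) = 4 + 297*(-5) = 4 - 1485 = -1481)
o = -13878 (o = -20988 + 7110 = -13878)
-31243/q + o/45169 = -31243/(-1481) - 13878/45169 = -31243*(-1/1481) - 13878*1/45169 = 31243/1481 - 13878/45169 = 1390661749/66895289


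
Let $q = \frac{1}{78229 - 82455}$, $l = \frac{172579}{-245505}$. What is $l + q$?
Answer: $- \frac{729564359}{1037504130} \approx -0.70319$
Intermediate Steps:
$l = - \frac{172579}{245505}$ ($l = 172579 \left(- \frac{1}{245505}\right) = - \frac{172579}{245505} \approx -0.70296$)
$q = - \frac{1}{4226}$ ($q = \frac{1}{-4226} = - \frac{1}{4226} \approx -0.00023663$)
$l + q = - \frac{172579}{245505} - \frac{1}{4226} = - \frac{729564359}{1037504130}$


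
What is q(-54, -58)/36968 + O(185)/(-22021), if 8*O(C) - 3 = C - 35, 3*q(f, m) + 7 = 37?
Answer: -486803/814072328 ≈ -0.00059798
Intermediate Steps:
q(f, m) = 10 (q(f, m) = -7/3 + (⅓)*37 = -7/3 + 37/3 = 10)
O(C) = -4 + C/8 (O(C) = 3/8 + (C - 35)/8 = 3/8 + (-35 + C)/8 = 3/8 + (-35/8 + C/8) = -4 + C/8)
q(-54, -58)/36968 + O(185)/(-22021) = 10/36968 + (-4 + (⅛)*185)/(-22021) = 10*(1/36968) + (-4 + 185/8)*(-1/22021) = 5/18484 + (153/8)*(-1/22021) = 5/18484 - 153/176168 = -486803/814072328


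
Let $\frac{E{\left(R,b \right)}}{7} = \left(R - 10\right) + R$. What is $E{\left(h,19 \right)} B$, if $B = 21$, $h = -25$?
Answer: $-8820$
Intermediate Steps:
$E{\left(R,b \right)} = -70 + 14 R$ ($E{\left(R,b \right)} = 7 \left(\left(R - 10\right) + R\right) = 7 \left(\left(-10 + R\right) + R\right) = 7 \left(-10 + 2 R\right) = -70 + 14 R$)
$E{\left(h,19 \right)} B = \left(-70 + 14 \left(-25\right)\right) 21 = \left(-70 - 350\right) 21 = \left(-420\right) 21 = -8820$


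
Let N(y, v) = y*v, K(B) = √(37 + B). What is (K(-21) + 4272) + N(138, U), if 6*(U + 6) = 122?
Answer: 6254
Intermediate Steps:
U = 43/3 (U = -6 + (⅙)*122 = -6 + 61/3 = 43/3 ≈ 14.333)
N(y, v) = v*y
(K(-21) + 4272) + N(138, U) = (√(37 - 21) + 4272) + (43/3)*138 = (√16 + 4272) + 1978 = (4 + 4272) + 1978 = 4276 + 1978 = 6254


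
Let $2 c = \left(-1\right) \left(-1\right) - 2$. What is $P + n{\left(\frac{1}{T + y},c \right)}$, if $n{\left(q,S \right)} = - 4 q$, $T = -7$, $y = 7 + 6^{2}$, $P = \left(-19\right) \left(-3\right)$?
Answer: $\frac{512}{9} \approx 56.889$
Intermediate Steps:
$P = 57$
$c = - \frac{1}{2}$ ($c = \frac{\left(-1\right) \left(-1\right) - 2}{2} = \frac{1 - 2}{2} = \frac{1}{2} \left(-1\right) = - \frac{1}{2} \approx -0.5$)
$y = 43$ ($y = 7 + 36 = 43$)
$P + n{\left(\frac{1}{T + y},c \right)} = 57 - \frac{4}{-7 + 43} = 57 - \frac{4}{36} = 57 - \frac{1}{9} = \frac{512}{9}$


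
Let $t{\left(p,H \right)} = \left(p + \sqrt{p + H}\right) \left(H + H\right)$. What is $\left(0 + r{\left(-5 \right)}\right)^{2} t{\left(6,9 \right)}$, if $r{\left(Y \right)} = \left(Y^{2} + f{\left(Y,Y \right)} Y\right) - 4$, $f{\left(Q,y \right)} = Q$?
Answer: $228528 + 38088 \sqrt{15} \approx 3.7604 \cdot 10^{5}$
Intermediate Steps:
$t{\left(p,H \right)} = 2 H \left(p + \sqrt{H + p}\right)$ ($t{\left(p,H \right)} = \left(p + \sqrt{H + p}\right) 2 H = 2 H \left(p + \sqrt{H + p}\right)$)
$r{\left(Y \right)} = -4 + 2 Y^{2}$ ($r{\left(Y \right)} = \left(Y^{2} + Y Y\right) - 4 = \left(Y^{2} + Y^{2}\right) - 4 = 2 Y^{2} - 4 = -4 + 2 Y^{2}$)
$\left(0 + r{\left(-5 \right)}\right)^{2} t{\left(6,9 \right)} = \left(0 - \left(4 - 2 \left(-5\right)^{2}\right)\right)^{2} \cdot 2 \cdot 9 \left(6 + \sqrt{9 + 6}\right) = \left(0 + \left(-4 + 2 \cdot 25\right)\right)^{2} \cdot 2 \cdot 9 \left(6 + \sqrt{15}\right) = \left(0 + \left(-4 + 50\right)\right)^{2} \left(108 + 18 \sqrt{15}\right) = \left(0 + 46\right)^{2} \left(108 + 18 \sqrt{15}\right) = 46^{2} \left(108 + 18 \sqrt{15}\right) = 2116 \left(108 + 18 \sqrt{15}\right) = 228528 + 38088 \sqrt{15}$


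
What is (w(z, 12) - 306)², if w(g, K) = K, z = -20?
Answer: 86436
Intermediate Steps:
(w(z, 12) - 306)² = (12 - 306)² = (-294)² = 86436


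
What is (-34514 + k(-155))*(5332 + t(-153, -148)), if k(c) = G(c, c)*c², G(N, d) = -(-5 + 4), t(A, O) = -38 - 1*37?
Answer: -55140673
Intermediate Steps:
t(A, O) = -75 (t(A, O) = -38 - 37 = -75)
G(N, d) = 1 (G(N, d) = -1*(-1) = 1)
k(c) = c² (k(c) = 1*c² = c²)
(-34514 + k(-155))*(5332 + t(-153, -148)) = (-34514 + (-155)²)*(5332 - 75) = (-34514 + 24025)*5257 = -10489*5257 = -55140673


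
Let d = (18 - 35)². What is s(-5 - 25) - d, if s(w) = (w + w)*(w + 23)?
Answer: 131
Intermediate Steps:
s(w) = 2*w*(23 + w) (s(w) = (2*w)*(23 + w) = 2*w*(23 + w))
d = 289 (d = (-17)² = 289)
s(-5 - 25) - d = 2*(-5 - 25)*(23 + (-5 - 25)) - 1*289 = 2*(-30)*(23 - 30) - 289 = 2*(-30)*(-7) - 289 = 420 - 289 = 131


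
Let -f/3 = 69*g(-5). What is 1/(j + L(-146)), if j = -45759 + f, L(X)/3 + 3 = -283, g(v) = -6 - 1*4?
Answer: -1/44547 ≈ -2.2448e-5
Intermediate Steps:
g(v) = -10 (g(v) = -6 - 4 = -10)
f = 2070 (f = -207*(-10) = -3*(-690) = 2070)
L(X) = -858 (L(X) = -9 + 3*(-283) = -9 - 849 = -858)
j = -43689 (j = -45759 + 2070 = -43689)
1/(j + L(-146)) = 1/(-43689 - 858) = 1/(-44547) = -1/44547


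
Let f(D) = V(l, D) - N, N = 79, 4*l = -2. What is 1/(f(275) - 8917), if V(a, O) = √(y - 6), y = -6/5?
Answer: -11245/101160029 - 3*I*√5/202320058 ≈ -0.00011116 - 3.3156e-8*I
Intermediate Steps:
l = -½ (l = (¼)*(-2) = -½ ≈ -0.50000)
y = -6/5 (y = -6*⅕ = -6/5 ≈ -1.2000)
V(a, O) = 6*I*√5/5 (V(a, O) = √(-6/5 - 6) = √(-36/5) = 6*I*√5/5)
f(D) = -79 + 6*I*√5/5 (f(D) = 6*I*√5/5 - 1*79 = 6*I*√5/5 - 79 = -79 + 6*I*√5/5)
1/(f(275) - 8917) = 1/((-79 + 6*I*√5/5) - 8917) = 1/(-8996 + 6*I*√5/5)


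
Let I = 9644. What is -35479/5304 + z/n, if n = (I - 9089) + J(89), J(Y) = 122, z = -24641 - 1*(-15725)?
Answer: -4194691/211224 ≈ -19.859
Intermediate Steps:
z = -8916 (z = -24641 + 15725 = -8916)
n = 677 (n = (9644 - 9089) + 122 = 555 + 122 = 677)
-35479/5304 + z/n = -35479/5304 - 8916/677 = -35479*1/5304 - 8916*1/677 = -2087/312 - 8916/677 = -4194691/211224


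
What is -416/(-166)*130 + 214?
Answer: 44802/83 ≈ 539.78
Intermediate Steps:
-416/(-166)*130 + 214 = -416*(-1/166)*130 + 214 = (208/83)*130 + 214 = 27040/83 + 214 = 44802/83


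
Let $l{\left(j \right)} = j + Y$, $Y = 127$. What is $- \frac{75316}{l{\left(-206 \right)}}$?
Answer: $\frac{75316}{79} \approx 953.37$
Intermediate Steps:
$l{\left(j \right)} = 127 + j$ ($l{\left(j \right)} = j + 127 = 127 + j$)
$- \frac{75316}{l{\left(-206 \right)}} = - \frac{75316}{127 - 206} = - \frac{75316}{-79} = \left(-75316\right) \left(- \frac{1}{79}\right) = \frac{75316}{79}$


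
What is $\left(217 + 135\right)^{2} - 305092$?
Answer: $-181188$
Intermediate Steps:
$\left(217 + 135\right)^{2} - 305092 = 352^{2} - 305092 = 123904 - 305092 = -181188$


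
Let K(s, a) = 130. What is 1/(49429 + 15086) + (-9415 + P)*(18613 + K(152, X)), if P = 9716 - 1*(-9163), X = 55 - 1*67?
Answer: 11443912760281/64515 ≈ 1.7738e+8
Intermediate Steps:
X = -12 (X = 55 - 67 = -12)
P = 18879 (P = 9716 + 9163 = 18879)
1/(49429 + 15086) + (-9415 + P)*(18613 + K(152, X)) = 1/(49429 + 15086) + (-9415 + 18879)*(18613 + 130) = 1/64515 + 9464*18743 = 1/64515 + 177383752 = 11443912760281/64515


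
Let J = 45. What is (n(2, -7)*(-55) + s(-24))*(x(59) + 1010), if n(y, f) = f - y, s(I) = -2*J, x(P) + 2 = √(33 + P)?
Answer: 408240 + 810*√23 ≈ 4.1212e+5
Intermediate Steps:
x(P) = -2 + √(33 + P)
s(I) = -90 (s(I) = -2*45 = -90)
(n(2, -7)*(-55) + s(-24))*(x(59) + 1010) = ((-7 - 1*2)*(-55) - 90)*((-2 + √(33 + 59)) + 1010) = ((-7 - 2)*(-55) - 90)*((-2 + √92) + 1010) = (-9*(-55) - 90)*((-2 + 2*√23) + 1010) = (495 - 90)*(1008 + 2*√23) = 405*(1008 + 2*√23) = 408240 + 810*√23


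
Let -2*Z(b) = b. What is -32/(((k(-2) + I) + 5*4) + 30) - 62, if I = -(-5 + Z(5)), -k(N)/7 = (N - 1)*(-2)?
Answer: -1986/31 ≈ -64.064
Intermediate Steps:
Z(b) = -b/2
k(N) = -14 + 14*N (k(N) = -7*(N - 1)*(-2) = -7*(-1 + N)*(-2) = -7*(2 - 2*N) = -14 + 14*N)
I = 15/2 (I = -(-5 - 1/2*5) = -(-5 - 5/2) = -1*(-15/2) = 15/2 ≈ 7.5000)
-32/(((k(-2) + I) + 5*4) + 30) - 62 = -32/((((-14 + 14*(-2)) + 15/2) + 5*4) + 30) - 62 = -32/((((-14 - 28) + 15/2) + 20) + 30) - 62 = -32/(((-42 + 15/2) + 20) + 30) - 62 = -32/((-69/2 + 20) + 30) - 62 = -32/(-29/2 + 30) - 62 = -32/31/2 - 62 = -32*2/31 - 62 = -64/31 - 62 = -1986/31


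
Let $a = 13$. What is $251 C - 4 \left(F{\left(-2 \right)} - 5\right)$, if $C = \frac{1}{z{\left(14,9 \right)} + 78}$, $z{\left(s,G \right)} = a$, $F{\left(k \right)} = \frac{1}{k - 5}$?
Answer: $\frac{2123}{91} \approx 23.33$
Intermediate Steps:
$F{\left(k \right)} = \frac{1}{-5 + k}$
$z{\left(s,G \right)} = 13$
$C = \frac{1}{91}$ ($C = \frac{1}{13 + 78} = \frac{1}{91} \approx 0.010989$)
$251 C - 4 \left(F{\left(-2 \right)} - 5\right) = 251 \cdot \frac{1}{91} - 4 \left(\frac{1}{-5 - 2} - 5\right) = \frac{251}{91} - 4 \left(\frac{1}{-7} - 5\right) = \frac{251}{91} - 4 \left(- \frac{1}{7} - 5\right) = \frac{251}{91} - - \frac{144}{7} = \frac{251}{91} + \frac{144}{7} = \frac{2123}{91}$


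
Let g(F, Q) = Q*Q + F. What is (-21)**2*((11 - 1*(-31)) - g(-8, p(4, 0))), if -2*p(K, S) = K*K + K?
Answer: -22050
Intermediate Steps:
p(K, S) = -K/2 - K**2/2 (p(K, S) = -(K*K + K)/2 = -(K**2 + K)/2 = -(K + K**2)/2 = -K/2 - K**2/2)
g(F, Q) = F + Q**2 (g(F, Q) = Q**2 + F = F + Q**2)
(-21)**2*((11 - 1*(-31)) - g(-8, p(4, 0))) = (-21)**2*((11 - 1*(-31)) - (-8 + (-1/2*4*(1 + 4))**2)) = 441*((11 + 31) - (-8 + (-1/2*4*5)**2)) = 441*(42 - (-8 + (-10)**2)) = 441*(42 - (-8 + 100)) = 441*(42 - 1*92) = 441*(42 - 92) = 441*(-50) = -22050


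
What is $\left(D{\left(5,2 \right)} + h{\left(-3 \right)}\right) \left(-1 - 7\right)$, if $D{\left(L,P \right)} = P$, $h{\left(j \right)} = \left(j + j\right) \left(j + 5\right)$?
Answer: $80$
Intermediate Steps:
$h{\left(j \right)} = 2 j \left(5 + j\right)$
$\left(D{\left(5,2 \right)} + h{\left(-3 \right)}\right) \left(-1 - 7\right) = \left(2 + 2 \left(-3\right) \left(5 - 3\right)\right) \left(-1 - 7\right) = \left(2 + 2 \left(-3\right) 2\right) \left(-8\right) = \left(2 - 12\right) \left(-8\right) = \left(-10\right) \left(-8\right) = 80$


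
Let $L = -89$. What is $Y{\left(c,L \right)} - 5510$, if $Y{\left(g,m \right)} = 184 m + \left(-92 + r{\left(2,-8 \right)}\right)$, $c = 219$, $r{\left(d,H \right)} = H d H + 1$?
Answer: $-21849$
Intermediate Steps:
$r{\left(d,H \right)} = 1 + d H^{2}$ ($r{\left(d,H \right)} = d H^{2} + 1 = 1 + d H^{2}$)
$Y{\left(g,m \right)} = 37 + 184 m$ ($Y{\left(g,m \right)} = 184 m + \left(-92 + \left(1 + 2 \left(-8\right)^{2}\right)\right) = 184 m + \left(-92 + \left(1 + 2 \cdot 64\right)\right) = 184 m + \left(-92 + \left(1 + 128\right)\right) = 184 m + \left(-92 + 129\right) = 184 m + 37 = 37 + 184 m$)
$Y{\left(c,L \right)} - 5510 = \left(37 + 184 \left(-89\right)\right) - 5510 = \left(37 - 16376\right) - 5510 = -16339 - 5510 = -21849$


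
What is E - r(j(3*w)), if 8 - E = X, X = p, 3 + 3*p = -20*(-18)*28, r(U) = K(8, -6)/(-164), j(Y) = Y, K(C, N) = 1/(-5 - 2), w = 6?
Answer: -3846949/1148 ≈ -3351.0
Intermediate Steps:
K(C, N) = -⅐ (K(C, N) = 1/(-7) = -⅐)
r(U) = 1/1148 (r(U) = -⅐/(-164) = -⅐*(-1/164) = 1/1148)
p = 3359 (p = -1 + (-20*(-18)*28)/3 = -1 + (360*28)/3 = -1 + (⅓)*10080 = -1 + 3360 = 3359)
X = 3359
E = -3351 (E = 8 - 1*3359 = 8 - 3359 = -3351)
E - r(j(3*w)) = -3351 - 1*1/1148 = -3351 - 1/1148 = -3846949/1148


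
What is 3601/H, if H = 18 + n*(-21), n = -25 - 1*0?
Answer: 3601/543 ≈ 6.6317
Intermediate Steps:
n = -25 (n = -25 + 0 = -25)
H = 543 (H = 18 - 25*(-21) = 18 + 525 = 543)
3601/H = 3601/543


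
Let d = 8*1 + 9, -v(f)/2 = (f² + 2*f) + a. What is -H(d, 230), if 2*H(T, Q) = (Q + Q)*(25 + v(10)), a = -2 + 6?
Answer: 51290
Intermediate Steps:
a = 4
v(f) = -8 - 4*f - 2*f² (v(f) = -2*((f² + 2*f) + 4) = -2*(4 + f² + 2*f) = -8 - 4*f - 2*f²)
d = 17 (d = 8 + 9 = 17)
H(T, Q) = -223*Q (H(T, Q) = ((Q + Q)*(25 + (-8 - 4*10 - 2*10²)))/2 = ((2*Q)*(25 + (-8 - 40 - 2*100)))/2 = ((2*Q)*(25 + (-8 - 40 - 200)))/2 = ((2*Q)*(25 - 248))/2 = ((2*Q)*(-223))/2 = (-446*Q)/2 = -223*Q)
-H(d, 230) = -(-223)*230 = -1*(-51290) = 51290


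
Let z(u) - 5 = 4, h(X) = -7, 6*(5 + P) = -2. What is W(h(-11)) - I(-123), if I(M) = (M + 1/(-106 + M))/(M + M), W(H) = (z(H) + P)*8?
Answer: 270716/9389 ≈ 28.833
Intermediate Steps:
P = -16/3 (P = -5 + (⅙)*(-2) = -5 - ⅓ = -16/3 ≈ -5.3333)
z(u) = 9 (z(u) = 5 + 4 = 9)
W(H) = 88/3 (W(H) = (9 - 16/3)*8 = (11/3)*8 = 88/3)
I(M) = (M + 1/(-106 + M))/(2*M) (I(M) = (M + 1/(-106 + M))/((2*M)) = (M + 1/(-106 + M))*(1/(2*M)) = (M + 1/(-106 + M))/(2*M))
W(h(-11)) - I(-123) = 88/3 - (1 + (-123)² - 106*(-123))/(2*(-123)*(-106 - 123)) = 88/3 - (-1)*(1 + 15129 + 13038)/(2*123*(-229)) = 88/3 - (-1)*(-1)*28168/(2*123*229) = 88/3 - 1*14084/28167 = 88/3 - 14084/28167 = 270716/9389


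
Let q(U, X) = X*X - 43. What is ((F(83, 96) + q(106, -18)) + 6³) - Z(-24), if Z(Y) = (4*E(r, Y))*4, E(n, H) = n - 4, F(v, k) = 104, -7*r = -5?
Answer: 4575/7 ≈ 653.57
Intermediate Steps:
r = 5/7 (r = -⅐*(-5) = 5/7 ≈ 0.71429)
q(U, X) = -43 + X² (q(U, X) = X² - 43 = -43 + X²)
E(n, H) = -4 + n
Z(Y) = -368/7 (Z(Y) = (4*(-4 + 5/7))*4 = (4*(-23/7))*4 = -92/7*4 = -368/7)
((F(83, 96) + q(106, -18)) + 6³) - Z(-24) = ((104 + (-43 + (-18)²)) + 6³) - 1*(-368/7) = ((104 + (-43 + 324)) + 216) + 368/7 = ((104 + 281) + 216) + 368/7 = (385 + 216) + 368/7 = 601 + 368/7 = 4575/7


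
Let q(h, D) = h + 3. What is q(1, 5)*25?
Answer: 100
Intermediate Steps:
q(h, D) = 3 + h
q(1, 5)*25 = (3 + 1)*25 = 4*25 = 100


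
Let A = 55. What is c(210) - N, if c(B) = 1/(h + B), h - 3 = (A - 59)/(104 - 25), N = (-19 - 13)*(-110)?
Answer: -59216881/16823 ≈ -3520.0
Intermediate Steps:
N = 3520 (N = -32*(-110) = 3520)
h = 233/79 (h = 3 + (55 - 59)/(104 - 25) = 3 - 4/79 = 233/79 ≈ 2.9494)
c(B) = 1/(233/79 + B)
c(210) - N = 79/(233 + 79*210) - 1*3520 = 79/(233 + 16590) - 3520 = 79/16823 - 3520 = -59216881/16823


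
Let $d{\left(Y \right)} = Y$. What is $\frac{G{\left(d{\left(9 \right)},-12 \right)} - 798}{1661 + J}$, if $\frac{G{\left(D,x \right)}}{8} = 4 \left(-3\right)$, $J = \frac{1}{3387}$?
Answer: $- \frac{1513989}{2812904} \approx -0.53823$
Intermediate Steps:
$J = \frac{1}{3387} \approx 0.00029525$
$G{\left(D,x \right)} = -96$ ($G{\left(D,x \right)} = 8 \cdot 4 \left(-3\right) = 8 \left(-12\right) = -96$)
$\frac{G{\left(d{\left(9 \right)},-12 \right)} - 798}{1661 + J} = \frac{-96 - 798}{1661 + \frac{1}{3387}} = - \frac{894}{\frac{5625808}{3387}} = \left(-894\right) \frac{3387}{5625808} = - \frac{1513989}{2812904}$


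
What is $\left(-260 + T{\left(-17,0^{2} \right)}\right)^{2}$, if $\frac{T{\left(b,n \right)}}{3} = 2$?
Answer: $64516$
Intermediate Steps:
$T{\left(b,n \right)} = 6$ ($T{\left(b,n \right)} = 3 \cdot 2 = 6$)
$\left(-260 + T{\left(-17,0^{2} \right)}\right)^{2} = \left(-260 + 6\right)^{2} = \left(-254\right)^{2} = 64516$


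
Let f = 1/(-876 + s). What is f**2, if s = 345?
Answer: 1/281961 ≈ 3.5466e-6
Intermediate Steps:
f = -1/531 (f = 1/(-876 + 345) = 1/(-531) = -1/531 ≈ -0.0018832)
f**2 = (-1/531)**2 = 1/281961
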